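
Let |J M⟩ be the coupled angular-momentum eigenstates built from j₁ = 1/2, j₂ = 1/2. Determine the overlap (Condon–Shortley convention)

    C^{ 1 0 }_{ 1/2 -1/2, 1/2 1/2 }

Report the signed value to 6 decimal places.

triangle: 0!·1!·1!/3! = 1/6
(j±m)!: 0!·1!·1!·0!·1!·1! = 1
prefactor² = (2J+1)·Δ·N² = 1/2
  k=0: +1/(0!·0!·1!·1!·0!·0!) = 1
Σ = 1  ⇒  CG² = 1/2·1² = 1/2
CG = +√(1/2) = +0.707107

+√(1/2) ≈ +0.707107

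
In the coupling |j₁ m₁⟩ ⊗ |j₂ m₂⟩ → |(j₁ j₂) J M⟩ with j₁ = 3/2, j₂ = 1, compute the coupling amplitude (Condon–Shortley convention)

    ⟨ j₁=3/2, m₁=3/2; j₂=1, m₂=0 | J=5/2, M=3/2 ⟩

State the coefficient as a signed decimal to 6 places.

triangle: 0!×3!×2!/6! = 12/720
(j±m)!: 3!×0!×1!×1!×4!×1! = 144
prefactor² = (2J+1)×Δ×N² = 72/5
  k=0: +1/(0!×0!×0!×1!×3!×1!) = 1/6
Σ = 1/6  ⇒  CG² = 72/5×1/6² = 2/5
CG = +√(2/5) = +0.632456

+0.632456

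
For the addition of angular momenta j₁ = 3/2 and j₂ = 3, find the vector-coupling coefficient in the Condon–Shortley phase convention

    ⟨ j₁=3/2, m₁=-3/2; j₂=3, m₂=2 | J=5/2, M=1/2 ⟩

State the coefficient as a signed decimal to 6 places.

+0.654654

triangle: 2!×1!×4!/8! = 48/40320
(j±m)!: 0!×3!×5!×1!×3!×2! = 8640
prefactor² = (2J+1)×Δ×N² = 432/7
  k=2: +1/(2!×0!×1!×3!×0!×1!) = 1/12
Σ = 1/12  ⇒  CG² = 432/7×1/12² = 3/7
CG = +√(3/7) = +0.654654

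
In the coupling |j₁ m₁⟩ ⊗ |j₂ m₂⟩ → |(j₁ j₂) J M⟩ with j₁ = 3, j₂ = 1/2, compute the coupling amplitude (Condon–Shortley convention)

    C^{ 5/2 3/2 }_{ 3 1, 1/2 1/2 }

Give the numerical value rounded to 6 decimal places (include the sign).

−√(2/7) ≈ -0.534522

j₁+j₂−J=1  J+j₁−j₂=5  J−j₁+j₂=0  j₁+j₂+J+1=7
(j₁±m₁, j₂±m₂, J±M) = (4,2,1,0,4,1)
P² = 1152/7
sum k=1..1:
  [1] −1/24 = -1/24
S = -1/24
C² = P²·S² = 2/7 ; C = -0.534522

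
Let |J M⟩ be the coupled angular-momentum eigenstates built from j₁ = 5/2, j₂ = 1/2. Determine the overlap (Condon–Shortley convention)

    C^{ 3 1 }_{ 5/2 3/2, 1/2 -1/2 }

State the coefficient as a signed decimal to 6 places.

+0.577350

j₁+j₂−J=0  J+j₁−j₂=5  J−j₁+j₂=1  j₁+j₂+J+1=7
(j₁±m₁, j₂±m₂, J±M) = (4,1,0,1,4,2)
P² = 192
sum k=0..0:
  [0] +1/24 = 1/24
S = 1/24
C² = P²·S² = 1/3 ; C = +0.577350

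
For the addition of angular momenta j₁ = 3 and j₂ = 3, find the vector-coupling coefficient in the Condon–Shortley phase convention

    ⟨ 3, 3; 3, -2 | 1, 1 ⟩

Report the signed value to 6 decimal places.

j₁+j₂−J=5  J+j₁−j₂=1  J−j₁+j₂=1  j₁+j₂+J+1=8
(j₁±m₁, j₂±m₂, J±M) = (6,0,1,5,2,0)
P² = 10800/7
sum k=0..0:
  [0] +1/120 = 1/120
S = 1/120
C² = P²·S² = 3/28 ; C = +0.327327

+√(3/28) ≈ +0.327327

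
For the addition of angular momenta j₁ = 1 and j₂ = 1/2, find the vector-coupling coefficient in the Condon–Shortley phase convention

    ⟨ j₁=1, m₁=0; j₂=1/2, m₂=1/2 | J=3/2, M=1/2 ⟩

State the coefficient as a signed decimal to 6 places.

triangle: 0!×2!×1!/4! = 2/24
(j±m)!: 1!×1!×1!×0!×2!×1! = 2
prefactor² = (2J+1)×Δ×N² = 2/3
  k=0: +1/(0!×0!×1!×1!×1!×0!) = 1
Σ = 1  ⇒  CG² = 2/3×1² = 2/3
CG = +√(2/3) = +0.816497

+0.816497  (= +√(2/3))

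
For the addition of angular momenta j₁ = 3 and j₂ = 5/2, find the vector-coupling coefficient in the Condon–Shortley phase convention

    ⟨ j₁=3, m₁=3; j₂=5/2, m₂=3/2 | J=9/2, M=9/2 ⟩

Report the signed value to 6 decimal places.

√[10·1!5!4!/11! · 6!0!4!1!9!0!] = √(49766400/11)
  +(−1)^0/∏(0,1,0,4,5,0)! = 1/2880  (running 1/2880)
⟨..|..⟩ = √(49766400/11)·(1/2880) = +0.738549

+0.738549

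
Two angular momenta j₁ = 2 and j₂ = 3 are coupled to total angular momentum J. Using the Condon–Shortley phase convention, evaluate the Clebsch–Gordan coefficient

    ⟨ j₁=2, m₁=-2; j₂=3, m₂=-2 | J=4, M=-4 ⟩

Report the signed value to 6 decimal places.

j₁+j₂−J=1  J+j₁−j₂=3  J−j₁+j₂=5  j₁+j₂+J+1=10
(j₁±m₁, j₂±m₂, J±M) = (0,4,1,5,0,8)
P² = 207360
sum k=1..1:
  [1] −1/720 = -1/720
S = -1/720
C² = P²·S² = 2/5 ; C = -0.632456

−√(2/5) = -0.632456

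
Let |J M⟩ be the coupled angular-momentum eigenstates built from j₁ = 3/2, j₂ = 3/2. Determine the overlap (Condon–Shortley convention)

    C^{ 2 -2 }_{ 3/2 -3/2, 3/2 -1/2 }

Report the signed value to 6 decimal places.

√[5·1!2!2!/6! · 0!3!1!2!0!4!] = √(8)
  +(−1)^1/∏(1,0,2,0,0,2)! = -1/4  (running -1/4)
⟨..|..⟩ = √(8)·(-1/4) = -0.707107

-0.707107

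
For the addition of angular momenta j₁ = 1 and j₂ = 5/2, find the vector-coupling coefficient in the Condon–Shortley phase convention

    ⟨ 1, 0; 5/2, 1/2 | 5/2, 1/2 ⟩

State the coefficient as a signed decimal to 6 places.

j₁+j₂−J=1  J+j₁−j₂=1  J−j₁+j₂=4  j₁+j₂+J+1=7
(j₁±m₁, j₂±m₂, J±M) = (1,1,3,2,3,2)
P² = 144/35
sum k=0..1:
  [0] +1/6 = 1/6
  [1] −1/4 = -1/4
S = -1/12
C² = P²·S² = 1/35 ; C = -0.169031

-0.169031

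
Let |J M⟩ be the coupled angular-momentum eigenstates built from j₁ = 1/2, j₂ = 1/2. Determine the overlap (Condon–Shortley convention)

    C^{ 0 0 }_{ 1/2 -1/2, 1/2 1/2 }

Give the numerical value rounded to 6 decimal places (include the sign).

-0.707107

j₁+j₂−J=1  J+j₁−j₂=0  J−j₁+j₂=0  j₁+j₂+J+1=2
(j₁±m₁, j₂±m₂, J±M) = (0,1,1,0,0,0)
P² = 1/2
sum k=1..1:
  [1] −1/1 = -1
S = -1
C² = P²·S² = 1/2 ; C = -0.707107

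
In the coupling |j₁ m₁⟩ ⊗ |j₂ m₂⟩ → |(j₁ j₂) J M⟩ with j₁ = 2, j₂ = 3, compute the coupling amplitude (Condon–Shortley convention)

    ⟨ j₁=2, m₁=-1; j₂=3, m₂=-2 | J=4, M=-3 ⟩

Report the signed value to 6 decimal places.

+0.223607  (= +√(1/20))

triangle: 1!*3!*5!/10! = 720/3628800
(j±m)!: 1!*3!*1!*5!*1!*7! = 3628800
prefactor² = (2J+1)*Δ*N² = 6480
  k=0: +1/(0!*1!*3!*1!*0!*4!) = 1/144
  k=1: −1/(1!*0!*2!*0!*1!*5!) = -1/240
Σ = 1/360  ⇒  CG² = 6480*1/360² = 1/20
CG = +√(1/20) = +0.223607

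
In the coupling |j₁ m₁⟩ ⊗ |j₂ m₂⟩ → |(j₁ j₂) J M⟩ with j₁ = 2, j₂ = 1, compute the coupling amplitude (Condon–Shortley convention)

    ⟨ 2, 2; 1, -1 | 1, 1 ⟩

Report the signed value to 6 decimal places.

+0.774597

j₁+j₂−J=2  J+j₁−j₂=2  J−j₁+j₂=0  j₁+j₂+J+1=5
(j₁±m₁, j₂±m₂, J±M) = (4,0,0,2,2,0)
P² = 48/5
sum k=0..0:
  [0] +1/4 = 1/4
S = 1/4
C² = P²·S² = 3/5 ; C = +0.774597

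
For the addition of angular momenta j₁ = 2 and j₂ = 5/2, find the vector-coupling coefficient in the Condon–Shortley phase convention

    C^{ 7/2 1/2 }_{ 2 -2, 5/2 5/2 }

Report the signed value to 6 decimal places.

−√(4/63) ≈ -0.251976

triangle: 1!×3!×4!/9! = 144/362880
(j±m)!: 0!×4!×5!×0!×4!×3! = 414720
prefactor² = (2J+1)×Δ×N² = 9216/7
  k=1: −1/(1!×0!×3!×4!×0!×0!) = -1/144
Σ = -1/144  ⇒  CG² = 9216/7×(-1/144)² = 4/63
CG = −√(4/63) = -0.251976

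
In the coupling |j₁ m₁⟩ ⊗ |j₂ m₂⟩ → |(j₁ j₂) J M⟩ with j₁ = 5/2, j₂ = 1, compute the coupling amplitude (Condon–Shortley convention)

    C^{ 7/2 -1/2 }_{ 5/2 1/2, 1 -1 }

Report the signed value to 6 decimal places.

+√(2/7) ≈ +0.534522

√[8·0!5!2!/8! · 3!2!0!2!3!4!] = √(1152/7)
  +(−1)^0/∏(0,0,2,0,3,2)! = 1/24  (running 1/24)
⟨..|..⟩ = √(1152/7)·(1/24) = +0.534522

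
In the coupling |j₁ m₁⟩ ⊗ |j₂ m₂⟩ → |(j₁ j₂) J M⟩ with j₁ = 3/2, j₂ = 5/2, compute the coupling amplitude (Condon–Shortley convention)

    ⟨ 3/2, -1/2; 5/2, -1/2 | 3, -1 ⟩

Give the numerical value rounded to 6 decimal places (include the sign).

-0.129099

triangle: 1!·2!·4!/8! = 48/40320
(j±m)!: 1!·2!·2!·3!·2!·4! = 1152
prefactor² = (2J+1)·Δ·N² = 48/5
  k=0: +1/(0!·1!·2!·2!·0!·2!) = 1/8
  k=1: −1/(1!·0!·1!·1!·1!·3!) = -1/6
Σ = -1/24  ⇒  CG² = 48/5·(-1/24)² = 1/60
CG = −√(1/60) = -0.129099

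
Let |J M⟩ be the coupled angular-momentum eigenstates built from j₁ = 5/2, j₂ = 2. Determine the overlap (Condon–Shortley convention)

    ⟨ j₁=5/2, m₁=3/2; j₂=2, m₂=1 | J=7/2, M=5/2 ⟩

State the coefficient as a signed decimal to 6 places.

√[8·1!4!3!/9! · 4!1!3!1!6!1!] = √(2304/7)
  +(−1)^0/∏(0,1,1,3,3,0)! = 1/36  (running 1/36)
  +(−1)^1/∏(1,0,0,2,4,1)! = -1/48  (running 1/144)
⟨..|..⟩ = √(2304/7)·(1/144) = +0.125988

+√(1/63) ≈ +0.125988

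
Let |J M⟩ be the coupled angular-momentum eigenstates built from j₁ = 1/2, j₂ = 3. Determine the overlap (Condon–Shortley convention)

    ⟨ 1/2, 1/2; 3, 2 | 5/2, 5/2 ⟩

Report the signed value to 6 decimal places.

j₁+j₂−J=1  J+j₁−j₂=0  J−j₁+j₂=5  j₁+j₂+J+1=7
(j₁±m₁, j₂±m₂, J±M) = (1,0,5,1,5,0)
P² = 14400/7
sum k=0..0:
  [0] +1/120 = 1/120
S = 1/120
C² = P²·S² = 1/7 ; C = +0.377964

+0.377964  (= +√(1/7))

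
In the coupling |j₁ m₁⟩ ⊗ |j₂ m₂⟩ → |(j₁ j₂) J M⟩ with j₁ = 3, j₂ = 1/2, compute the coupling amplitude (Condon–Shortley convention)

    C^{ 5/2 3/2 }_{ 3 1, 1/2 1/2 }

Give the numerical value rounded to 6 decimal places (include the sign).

-0.534522

√[6·1!5!0!/7! · 4!2!1!0!4!1!] = √(1152/7)
  +(−1)^1/∏(1,0,1,0,4,0)! = -1/24  (running -1/24)
⟨..|..⟩ = √(1152/7)·(-1/24) = -0.534522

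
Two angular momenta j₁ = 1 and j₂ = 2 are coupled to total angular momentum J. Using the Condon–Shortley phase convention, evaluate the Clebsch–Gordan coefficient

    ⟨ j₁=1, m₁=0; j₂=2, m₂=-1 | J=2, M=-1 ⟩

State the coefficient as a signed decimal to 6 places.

+0.408248

j₁+j₂−J=1  J+j₁−j₂=1  J−j₁+j₂=3  j₁+j₂+J+1=6
(j₁±m₁, j₂±m₂, J±M) = (1,1,1,3,1,3)
P² = 3/2
sum k=0..1:
  [0] +1/2 = 1/2
  [1] −1/6 = -1/6
S = 1/3
C² = P²·S² = 1/6 ; C = +0.408248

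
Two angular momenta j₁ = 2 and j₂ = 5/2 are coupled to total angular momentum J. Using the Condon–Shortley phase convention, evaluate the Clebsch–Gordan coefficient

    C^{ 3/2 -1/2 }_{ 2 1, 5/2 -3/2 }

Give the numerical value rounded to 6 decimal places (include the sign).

−√(2/105) ≈ -0.138013

j₁+j₂−J=3  J+j₁−j₂=1  J−j₁+j₂=2  j₁+j₂+J+1=7
(j₁±m₁, j₂±m₂, J±M) = (3,1,1,4,1,2)
P² = 96/35
sum k=0..1:
  [0] +1/6 = 1/6
  [1] −1/4 = -1/4
S = -1/12
C² = P²·S² = 2/105 ; C = -0.138013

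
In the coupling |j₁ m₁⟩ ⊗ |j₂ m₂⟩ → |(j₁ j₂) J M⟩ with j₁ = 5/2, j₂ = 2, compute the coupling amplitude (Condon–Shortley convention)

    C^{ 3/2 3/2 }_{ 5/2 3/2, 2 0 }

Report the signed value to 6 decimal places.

−√(12/35) ≈ -0.585540

triangle: 3!·2!·1!/7! = 12/5040
(j±m)!: 4!·1!·2!·2!·3!·0! = 576
prefactor² = (2J+1)·Δ·N² = 192/35
  k=1: −1/(1!·2!·0!·1!·2!·0!) = -1/4
Σ = -1/4  ⇒  CG² = 192/35·(-1/4)² = 12/35
CG = −√(12/35) = -0.585540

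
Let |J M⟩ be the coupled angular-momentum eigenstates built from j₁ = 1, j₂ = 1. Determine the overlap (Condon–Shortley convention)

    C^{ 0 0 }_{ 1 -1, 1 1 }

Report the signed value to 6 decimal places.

+0.577350  (= +√(1/3))

triangle: 2!·0!·0!/3! = 2/6
(j±m)!: 0!·2!·2!·0!·0!·0! = 4
prefactor² = (2J+1)·Δ·N² = 4/3
  k=2: +1/(2!·0!·0!·0!·0!·0!) = 1/2
Σ = 1/2  ⇒  CG² = 4/3·1/2² = 1/3
CG = +√(1/3) = +0.577350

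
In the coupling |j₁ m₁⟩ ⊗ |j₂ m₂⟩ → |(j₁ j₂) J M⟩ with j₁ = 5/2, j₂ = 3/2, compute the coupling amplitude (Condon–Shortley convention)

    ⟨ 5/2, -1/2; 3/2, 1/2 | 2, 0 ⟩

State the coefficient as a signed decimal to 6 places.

-0.267261  (= −√(1/14))

√[5·2!3!1!/7! · 2!3!2!1!2!2!] = √(8/7)
  +(−1)^1/∏(1,1,2,1,1,0)! = -1/2  (running -1/2)
  +(−1)^2/∏(2,0,1,0,2,1)! = 1/4  (running -1/4)
⟨..|..⟩ = √(8/7)·(-1/4) = -0.267261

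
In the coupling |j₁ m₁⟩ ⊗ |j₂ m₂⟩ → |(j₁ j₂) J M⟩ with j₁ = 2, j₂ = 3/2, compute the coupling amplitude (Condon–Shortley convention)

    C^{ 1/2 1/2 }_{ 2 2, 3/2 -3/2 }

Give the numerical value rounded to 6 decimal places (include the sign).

+√(2/5) ≈ +0.632456

√[2·3!1!0!/5! · 4!0!0!3!1!0!] = √(72/5)
  +(−1)^0/∏(0,3,0,0,1,0)! = 1/6  (running 1/6)
⟨..|..⟩ = √(72/5)·(1/6) = +0.632456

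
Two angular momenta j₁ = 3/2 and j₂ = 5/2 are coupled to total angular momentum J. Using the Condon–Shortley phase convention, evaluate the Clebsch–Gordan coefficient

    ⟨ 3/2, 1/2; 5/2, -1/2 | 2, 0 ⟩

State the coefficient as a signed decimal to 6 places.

triangle: 2!×1!×3!/7! = 12/5040
(j±m)!: 2!×1!×2!×3!×2!×2! = 96
prefactor² = (2J+1)×Δ×N² = 8/7
  k=0: +1/(0!×2!×1!×2!×0!×1!) = 1/4
  k=1: −1/(1!×1!×0!×1!×1!×2!) = -1/2
Σ = -1/4  ⇒  CG² = 8/7×(-1/4)² = 1/14
CG = −√(1/14) = -0.267261

-0.267261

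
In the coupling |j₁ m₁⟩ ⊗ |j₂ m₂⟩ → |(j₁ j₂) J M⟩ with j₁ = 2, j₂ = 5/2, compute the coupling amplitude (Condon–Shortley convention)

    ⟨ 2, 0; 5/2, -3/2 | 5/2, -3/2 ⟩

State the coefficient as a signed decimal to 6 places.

−√(1/70) = -0.119523

√[6·2!2!3!/8! · 2!2!1!4!1!4!] = √(288/35)
  +(−1)^0/∏(0,2,2,1,0,2)! = 1/8  (running 1/8)
  +(−1)^1/∏(1,1,1,0,1,3)! = -1/6  (running -1/24)
⟨..|..⟩ = √(288/35)·(-1/24) = -0.119523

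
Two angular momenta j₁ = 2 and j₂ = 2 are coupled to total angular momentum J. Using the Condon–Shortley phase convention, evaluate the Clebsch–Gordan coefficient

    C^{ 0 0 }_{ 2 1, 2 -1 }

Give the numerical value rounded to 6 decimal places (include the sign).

j₁+j₂−J=4  J+j₁−j₂=0  J−j₁+j₂=0  j₁+j₂+J+1=5
(j₁±m₁, j₂±m₂, J±M) = (3,1,1,3,0,0)
P² = 36/5
sum k=1..1:
  [1] −1/6 = -1/6
S = -1/6
C² = P²·S² = 1/5 ; C = -0.447214

−√(1/5) ≈ -0.447214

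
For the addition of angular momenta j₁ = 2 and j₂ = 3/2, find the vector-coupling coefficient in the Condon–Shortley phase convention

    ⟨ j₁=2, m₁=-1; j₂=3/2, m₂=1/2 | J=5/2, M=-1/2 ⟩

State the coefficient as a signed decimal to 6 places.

triangle: 1!·3!·2!/7! = 12/5040
(j±m)!: 1!·3!·2!·1!·2!·3! = 144
prefactor² = (2J+1)·Δ·N² = 72/35
  k=0: +1/(0!·1!·3!·2!·0!·0!) = 1/12
  k=1: −1/(1!·0!·2!·1!·1!·1!) = -1/2
Σ = -5/12  ⇒  CG² = 72/35·(-5/12)² = 5/14
CG = −√(5/14) = -0.597614

−√(5/14) = -0.597614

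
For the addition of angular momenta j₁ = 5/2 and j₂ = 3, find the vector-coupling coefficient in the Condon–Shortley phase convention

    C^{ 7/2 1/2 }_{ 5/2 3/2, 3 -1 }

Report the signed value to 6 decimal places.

+0.356348

j₁+j₂−J=2  J+j₁−j₂=3  J−j₁+j₂=4  j₁+j₂+J+1=10
(j₁±m₁, j₂±m₂, J±M) = (4,1,2,4,4,3)
P² = 18432/175
sum k=0..1:
  [0] +1/16 = 1/16
  [1] −1/36 = -1/36
S = 5/144
C² = P²·S² = 8/63 ; C = +0.356348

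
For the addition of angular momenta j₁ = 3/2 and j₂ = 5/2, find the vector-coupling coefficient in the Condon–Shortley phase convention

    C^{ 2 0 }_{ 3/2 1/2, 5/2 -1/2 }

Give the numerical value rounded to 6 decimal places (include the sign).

triangle: 2!*1!*3!/7! = 12/5040
(j±m)!: 2!*1!*2!*3!*2!*2! = 96
prefactor² = (2J+1)*Δ*N² = 8/7
  k=0: +1/(0!*2!*1!*2!*0!*1!) = 1/4
  k=1: −1/(1!*1!*0!*1!*1!*2!) = -1/2
Σ = -1/4  ⇒  CG² = 8/7*(-1/4)² = 1/14
CG = −√(1/14) = -0.267261

−√(1/14) = -0.267261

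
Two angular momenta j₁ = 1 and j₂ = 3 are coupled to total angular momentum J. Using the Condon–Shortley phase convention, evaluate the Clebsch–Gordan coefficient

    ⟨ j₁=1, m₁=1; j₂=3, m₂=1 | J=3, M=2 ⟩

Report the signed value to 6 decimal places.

j₁+j₂−J=1  J+j₁−j₂=1  J−j₁+j₂=5  j₁+j₂+J+1=8
(j₁±m₁, j₂±m₂, J±M) = (2,0,4,2,5,1)
P² = 240
sum k=0..0:
  [0] +1/24 = 1/24
S = 1/24
C² = P²·S² = 5/12 ; C = +0.645497

+0.645497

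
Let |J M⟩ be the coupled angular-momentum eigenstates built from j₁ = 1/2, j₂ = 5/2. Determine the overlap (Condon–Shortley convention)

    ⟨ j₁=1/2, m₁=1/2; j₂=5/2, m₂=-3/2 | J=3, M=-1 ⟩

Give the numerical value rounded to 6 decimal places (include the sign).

+0.577350

√[7·0!1!5!/7! · 1!0!1!4!2!4!] = √(192)
  +(−1)^0/∏(0,0,0,1,1,4)! = 1/24  (running 1/24)
⟨..|..⟩ = √(192)·(1/24) = +0.577350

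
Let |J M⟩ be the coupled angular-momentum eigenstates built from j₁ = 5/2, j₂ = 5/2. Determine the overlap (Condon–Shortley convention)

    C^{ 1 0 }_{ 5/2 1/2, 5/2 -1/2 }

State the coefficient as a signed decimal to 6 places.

+0.119523

√[3·4!1!1!/7! · 3!2!2!3!1!1!] = √(72/35)
  +(−1)^1/∏(1,3,1,1,0,0)! = -1/6  (running -1/6)
  +(−1)^2/∏(2,2,0,0,1,1)! = 1/4  (running 1/12)
⟨..|..⟩ = √(72/35)·(1/12) = +0.119523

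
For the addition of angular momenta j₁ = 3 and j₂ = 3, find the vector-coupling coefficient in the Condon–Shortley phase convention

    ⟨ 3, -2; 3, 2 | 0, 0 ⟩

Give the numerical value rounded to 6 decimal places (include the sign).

triangle: 6!*0!*0!/7! = 720/5040
(j±m)!: 1!*5!*5!*1!*0!*0! = 14400
prefactor² = (2J+1)*Δ*N² = 14400/7
  k=5: −1/(5!*1!*0!*0!*0!*0!) = -1/120
Σ = -1/120  ⇒  CG² = 14400/7*(-1/120)² = 1/7
CG = −√(1/7) = -0.377964

−√(1/7) = -0.377964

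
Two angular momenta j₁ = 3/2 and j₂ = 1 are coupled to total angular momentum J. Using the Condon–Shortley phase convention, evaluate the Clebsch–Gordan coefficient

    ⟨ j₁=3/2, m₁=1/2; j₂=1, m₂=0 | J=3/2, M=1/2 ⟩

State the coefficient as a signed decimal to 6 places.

j₁+j₂−J=1  J+j₁−j₂=2  J−j₁+j₂=1  j₁+j₂+J+1=5
(j₁±m₁, j₂±m₂, J±M) = (2,1,1,1,2,1)
P² = 4/15
sum k=0..1:
  [0] +1/1 = 1
  [1] −1/2 = -1/2
S = 1/2
C² = P²·S² = 1/15 ; C = +0.258199

+√(1/15) = +0.258199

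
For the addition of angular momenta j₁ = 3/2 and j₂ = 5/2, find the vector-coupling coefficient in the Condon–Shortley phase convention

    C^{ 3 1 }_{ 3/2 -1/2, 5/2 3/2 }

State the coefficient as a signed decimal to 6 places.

−√(49/120) = -0.639010

triangle: 1!·2!·4!/8! = 48/40320
(j±m)!: 1!·2!·4!·1!·4!·2! = 2304
prefactor² = (2J+1)·Δ·N² = 96/5
  k=0: +1/(0!·1!·2!·4!·0!·0!) = 1/48
  k=1: −1/(1!·0!·1!·3!·1!·1!) = -1/6
Σ = -7/48  ⇒  CG² = 96/5·(-7/48)² = 49/120
CG = −√(49/120) = -0.639010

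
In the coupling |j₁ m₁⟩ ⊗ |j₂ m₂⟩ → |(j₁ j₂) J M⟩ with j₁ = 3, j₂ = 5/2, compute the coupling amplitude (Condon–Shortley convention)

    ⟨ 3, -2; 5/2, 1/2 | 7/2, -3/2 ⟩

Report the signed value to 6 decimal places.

+0.308607

j₁+j₂−J=2  J+j₁−j₂=4  J−j₁+j₂=3  j₁+j₂+J+1=10
(j₁±m₁, j₂±m₂, J±M) = (1,5,3,2,2,5)
P² = 1536/7
sum k=1..2:
  [1] −1/48 = -1/48
  [2] +1/24 = 1/24
S = 1/48
C² = P²·S² = 2/21 ; C = +0.308607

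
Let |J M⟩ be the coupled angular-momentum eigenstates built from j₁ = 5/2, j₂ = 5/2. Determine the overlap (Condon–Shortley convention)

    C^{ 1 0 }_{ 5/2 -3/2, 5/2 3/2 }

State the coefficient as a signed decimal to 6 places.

j₁+j₂−J=4  J+j₁−j₂=1  J−j₁+j₂=1  j₁+j₂+J+1=7
(j₁±m₁, j₂±m₂, J±M) = (1,4,4,1,1,1)
P² = 288/35
sum k=3..4:
  [3] −1/6 = -1/6
  [4] +1/24 = 1/24
S = -1/8
C² = P²·S² = 9/70 ; C = -0.358569

-0.358569  (= −√(9/70))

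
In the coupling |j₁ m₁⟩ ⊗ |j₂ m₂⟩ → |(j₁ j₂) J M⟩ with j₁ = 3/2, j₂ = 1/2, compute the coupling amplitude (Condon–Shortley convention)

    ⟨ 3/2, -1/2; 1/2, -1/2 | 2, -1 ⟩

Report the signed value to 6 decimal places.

+0.866025  (= +√(3/4))

j₁+j₂−J=0  J+j₁−j₂=3  J−j₁+j₂=1  j₁+j₂+J+1=5
(j₁±m₁, j₂±m₂, J±M) = (1,2,0,1,1,3)
P² = 3
sum k=0..0:
  [0] +1/2 = 1/2
S = 1/2
C² = P²·S² = 3/4 ; C = +0.866025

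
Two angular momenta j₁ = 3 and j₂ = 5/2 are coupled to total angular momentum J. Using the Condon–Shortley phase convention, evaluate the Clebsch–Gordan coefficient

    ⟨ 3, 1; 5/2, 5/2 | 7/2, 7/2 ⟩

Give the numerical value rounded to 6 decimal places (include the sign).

+0.471405  (= +√(2/9))

√[8·2!4!3!/10! · 4!2!5!0!7!0!] = √(18432)
  +(−1)^2/∏(2,0,0,3,4,0)! = 1/288  (running 1/288)
⟨..|..⟩ = √(18432)·(1/288) = +0.471405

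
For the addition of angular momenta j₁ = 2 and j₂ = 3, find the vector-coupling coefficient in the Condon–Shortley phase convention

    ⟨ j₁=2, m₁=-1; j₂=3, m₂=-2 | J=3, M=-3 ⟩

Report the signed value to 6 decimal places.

√[7·2!2!4!/9! · 1!3!1!5!0!6!] = √(960)
  +(−1)^1/∏(1,1,2,0,0,4)! = -1/48  (running -1/48)
⟨..|..⟩ = √(960)·(-1/48) = -0.645497

−√(5/12) = -0.645497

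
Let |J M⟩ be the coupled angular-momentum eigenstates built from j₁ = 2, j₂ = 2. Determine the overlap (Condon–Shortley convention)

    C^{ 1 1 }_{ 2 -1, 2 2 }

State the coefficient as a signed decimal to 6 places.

triangle: 3!×1!×1!/6! = 6/720
(j±m)!: 1!×3!×4!×0!×2!×0! = 288
prefactor² = (2J+1)×Δ×N² = 36/5
  k=3: −1/(3!×0!×0!×1!×1!×0!) = -1/6
Σ = -1/6  ⇒  CG² = 36/5×(-1/6)² = 1/5
CG = −√(1/5) = -0.447214

−√(1/5) ≈ -0.447214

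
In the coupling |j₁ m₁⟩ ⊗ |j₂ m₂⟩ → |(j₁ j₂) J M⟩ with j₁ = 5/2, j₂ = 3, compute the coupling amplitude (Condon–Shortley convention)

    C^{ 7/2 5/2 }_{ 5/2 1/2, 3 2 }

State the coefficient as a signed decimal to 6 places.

√[8·2!3!4!/10! · 3!2!5!1!6!1!] = √(4608/7)
  +(−1)^1/∏(1,1,1,4,2,0)! = -1/48  (running -1/48)
  +(−1)^2/∏(2,0,0,3,3,1)! = 1/72  (running -1/144)
⟨..|..⟩ = √(4608/7)·(-1/144) = -0.178174

−√(2/63) ≈ -0.178174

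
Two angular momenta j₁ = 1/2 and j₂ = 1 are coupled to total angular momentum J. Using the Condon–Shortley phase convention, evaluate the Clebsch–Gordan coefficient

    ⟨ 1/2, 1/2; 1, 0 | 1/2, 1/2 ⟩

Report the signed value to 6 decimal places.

triangle: 1!*0!*1!/3! = 1/6
(j±m)!: 1!*0!*1!*1!*1!*0! = 1
prefactor² = (2J+1)*Δ*N² = 1/3
  k=0: +1/(0!*1!*0!*1!*0!*0!) = 1
Σ = 1  ⇒  CG² = 1/3*1² = 1/3
CG = +√(1/3) = +0.577350

+0.577350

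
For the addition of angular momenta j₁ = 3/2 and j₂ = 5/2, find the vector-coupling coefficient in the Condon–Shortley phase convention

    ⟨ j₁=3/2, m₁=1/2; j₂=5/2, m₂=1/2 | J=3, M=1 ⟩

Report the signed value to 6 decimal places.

√[7·1!2!4!/8! · 2!1!3!2!4!2!] = √(48/5)
  +(−1)^0/∏(0,1,1,3,1,1)! = 1/6  (running 1/6)
  +(−1)^1/∏(1,0,0,2,2,2)! = -1/8  (running 1/24)
⟨..|..⟩ = √(48/5)·(1/24) = +0.129099

+√(1/60) ≈ +0.129099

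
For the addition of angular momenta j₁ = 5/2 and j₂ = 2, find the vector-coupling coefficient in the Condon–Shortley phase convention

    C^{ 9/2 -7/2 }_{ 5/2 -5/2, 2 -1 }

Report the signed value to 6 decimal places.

triangle: 0!×5!×4!/10! = 2880/3628800
(j±m)!: 0!×5!×1!×3!×1!×8! = 29030400
prefactor² = (2J+1)×Δ×N² = 230400
  k=0: +1/(0!×0!×5!×1!×0!×3!) = 1/720
Σ = 1/720  ⇒  CG² = 230400×1/720² = 4/9
CG = +√(4/9) = +0.666667

+0.666667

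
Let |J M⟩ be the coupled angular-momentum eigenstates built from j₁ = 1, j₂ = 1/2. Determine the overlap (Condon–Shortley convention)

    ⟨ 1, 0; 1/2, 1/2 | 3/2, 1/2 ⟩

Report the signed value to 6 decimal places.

+√(2/3) = +0.816497

triangle: 0!*2!*1!/4! = 2/24
(j±m)!: 1!*1!*1!*0!*2!*1! = 2
prefactor² = (2J+1)*Δ*N² = 2/3
  k=0: +1/(0!*0!*1!*1!*1!*0!) = 1
Σ = 1  ⇒  CG² = 2/3*1² = 2/3
CG = +√(2/3) = +0.816497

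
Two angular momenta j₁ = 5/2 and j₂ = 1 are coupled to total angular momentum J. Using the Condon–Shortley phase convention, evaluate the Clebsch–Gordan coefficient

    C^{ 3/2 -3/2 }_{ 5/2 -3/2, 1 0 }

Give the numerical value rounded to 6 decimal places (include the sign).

√[4·2!3!0!/6! · 1!4!1!1!0!3!] = √(48/5)
  +(−1)^1/∏(1,1,3,0,0,0)! = -1/6  (running -1/6)
⟨..|..⟩ = √(48/5)·(-1/6) = -0.516398

-0.516398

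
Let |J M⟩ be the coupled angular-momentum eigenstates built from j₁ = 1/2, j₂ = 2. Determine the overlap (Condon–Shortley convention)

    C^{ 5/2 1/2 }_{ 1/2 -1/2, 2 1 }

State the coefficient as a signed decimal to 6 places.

√[6·0!1!4!/6! · 0!1!3!1!3!2!] = √(72/5)
  +(−1)^0/∏(0,0,1,3,0,1)! = 1/6  (running 1/6)
⟨..|..⟩ = √(72/5)·(1/6) = +0.632456

+0.632456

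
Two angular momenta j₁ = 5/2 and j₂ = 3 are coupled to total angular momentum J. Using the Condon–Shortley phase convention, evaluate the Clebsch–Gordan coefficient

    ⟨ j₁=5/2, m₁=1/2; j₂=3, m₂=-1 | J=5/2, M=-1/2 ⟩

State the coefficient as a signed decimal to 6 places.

j₁+j₂−J=3  J+j₁−j₂=2  J−j₁+j₂=3  j₁+j₂+J+1=9
(j₁±m₁, j₂±m₂, J±M) = (3,2,2,4,2,3)
P² = 288/35
sum k=0..2:
  [0] +1/24 = 1/24
  [1] −1/4 = -1/4
  [2] +1/24 = 1/24
S = -1/6
C² = P²·S² = 8/35 ; C = -0.478091

-0.478091  (= −√(8/35))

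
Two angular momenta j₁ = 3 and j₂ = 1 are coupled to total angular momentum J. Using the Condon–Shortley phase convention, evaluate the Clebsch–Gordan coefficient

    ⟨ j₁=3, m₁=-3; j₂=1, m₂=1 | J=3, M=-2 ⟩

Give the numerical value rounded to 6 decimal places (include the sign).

−√(1/4) ≈ -0.500000

j₁+j₂−J=1  J+j₁−j₂=5  J−j₁+j₂=1  j₁+j₂+J+1=8
(j₁±m₁, j₂±m₂, J±M) = (0,6,2,0,1,5)
P² = 3600
sum k=1..1:
  [1] −1/120 = -1/120
S = -1/120
C² = P²·S² = 1/4 ; C = -0.500000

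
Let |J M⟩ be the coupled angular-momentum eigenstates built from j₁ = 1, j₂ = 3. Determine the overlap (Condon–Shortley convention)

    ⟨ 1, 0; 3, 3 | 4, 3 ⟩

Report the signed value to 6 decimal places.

triangle: 0!×2!×6!/9! = 1440/362880
(j±m)!: 1!×1!×6!×0!×7!×1! = 3628800
prefactor² = (2J+1)×Δ×N² = 129600
  k=0: +1/(0!×0!×1!×6!×1!×0!) = 1/720
Σ = 1/720  ⇒  CG² = 129600×1/720² = 1/4
CG = +√(1/4) = +0.500000

+0.500000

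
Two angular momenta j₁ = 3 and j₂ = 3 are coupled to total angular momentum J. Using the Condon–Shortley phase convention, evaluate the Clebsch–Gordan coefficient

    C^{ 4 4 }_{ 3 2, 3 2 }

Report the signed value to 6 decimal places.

triangle: 2!×4!×4!/11! = 1152/39916800
(j±m)!: 5!×1!×5!×1!×8!×0! = 580608000
prefactor² = (2J+1)×Δ×N² = 1658880/11
  k=1: −1/(1!×1!×0!×4!×4!×0!) = -1/576
Σ = -1/576  ⇒  CG² = 1658880/11×(-1/576)² = 5/11
CG = −√(5/11) = -0.674200

−√(5/11) = -0.674200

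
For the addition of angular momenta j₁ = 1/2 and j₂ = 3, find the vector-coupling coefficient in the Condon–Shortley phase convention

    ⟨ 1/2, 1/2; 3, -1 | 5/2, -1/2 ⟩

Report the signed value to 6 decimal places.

√[6·1!0!5!/7! · 1!0!2!4!2!3!] = √(576/7)
  +(−1)^0/∏(0,1,0,2,0,3)! = 1/12  (running 1/12)
⟨..|..⟩ = √(576/7)·(1/12) = +0.755929

+0.755929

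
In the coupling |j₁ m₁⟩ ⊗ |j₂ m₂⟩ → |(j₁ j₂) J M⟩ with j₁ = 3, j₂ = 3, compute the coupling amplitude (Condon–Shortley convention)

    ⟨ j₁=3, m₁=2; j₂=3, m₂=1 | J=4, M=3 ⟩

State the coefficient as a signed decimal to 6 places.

-0.301511  (= −√(1/11))

√[9·2!4!4!/11! · 5!1!4!2!7!1!] = √(82944/11)
  +(−1)^0/∏(0,2,1,4,3,0)! = 1/288  (running 1/288)
  +(−1)^1/∏(1,1,0,3,4,1)! = -1/144  (running -1/288)
⟨..|..⟩ = √(82944/11)·(-1/288) = -0.301511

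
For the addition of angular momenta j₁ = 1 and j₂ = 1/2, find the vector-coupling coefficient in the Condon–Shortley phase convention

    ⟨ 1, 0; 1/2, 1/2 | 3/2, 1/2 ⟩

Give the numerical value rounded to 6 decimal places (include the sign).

j₁+j₂−J=0  J+j₁−j₂=2  J−j₁+j₂=1  j₁+j₂+J+1=4
(j₁±m₁, j₂±m₂, J±M) = (1,1,1,0,2,1)
P² = 2/3
sum k=0..0:
  [0] +1/1 = 1
S = 1
C² = P²·S² = 2/3 ; C = +0.816497

+√(2/3) ≈ +0.816497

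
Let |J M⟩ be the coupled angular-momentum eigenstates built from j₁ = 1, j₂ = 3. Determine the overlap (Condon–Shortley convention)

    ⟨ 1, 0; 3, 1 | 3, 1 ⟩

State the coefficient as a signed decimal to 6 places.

triangle: 1!*1!*5!/8! = 120/40320
(j±m)!: 1!*1!*4!*2!*4!*2! = 2304
prefactor² = (2J+1)*Δ*N² = 48
  k=0: +1/(0!*1!*1!*4!*0!*1!) = 1/24
  k=1: −1/(1!*0!*0!*3!*1!*2!) = -1/12
Σ = -1/24  ⇒  CG² = 48*(-1/24)² = 1/12
CG = −√(1/12) = -0.288675

-0.288675  (= −√(1/12))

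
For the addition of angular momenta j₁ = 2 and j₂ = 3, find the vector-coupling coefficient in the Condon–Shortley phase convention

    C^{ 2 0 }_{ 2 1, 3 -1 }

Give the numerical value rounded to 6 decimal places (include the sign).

j₁+j₂−J=3  J+j₁−j₂=1  J−j₁+j₂=3  j₁+j₂+J+1=8
(j₁±m₁, j₂±m₂, J±M) = (3,1,2,4,2,2)
P² = 36/7
sum k=0..1:
  [0] +1/12 = 1/12
  [1] −1/4 = -1/4
S = -1/6
C² = P²·S² = 1/7 ; C = -0.377964

-0.377964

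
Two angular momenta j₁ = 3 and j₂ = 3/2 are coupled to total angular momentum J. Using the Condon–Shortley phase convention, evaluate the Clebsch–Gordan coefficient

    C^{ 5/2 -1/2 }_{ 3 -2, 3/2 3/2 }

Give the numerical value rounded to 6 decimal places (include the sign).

√[6·2!4!1!/8! · 1!5!3!0!2!3!] = √(432/7)
  +(−1)^2/∏(2,0,3,1,1,0)! = 1/12  (running 1/12)
⟨..|..⟩ = √(432/7)·(1/12) = +0.654654

+√(3/7) = +0.654654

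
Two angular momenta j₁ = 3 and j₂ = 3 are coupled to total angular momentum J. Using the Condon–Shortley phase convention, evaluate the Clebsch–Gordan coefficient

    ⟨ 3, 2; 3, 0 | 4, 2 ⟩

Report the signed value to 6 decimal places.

+0.139573

j₁+j₂−J=2  J+j₁−j₂=4  J−j₁+j₂=4  j₁+j₂+J+1=11
(j₁±m₁, j₂±m₂, J±M) = (5,1,3,3,6,2)
P² = 124416/77
sum k=0..1:
  [0] +1/72 = 1/72
  [1] −1/96 = -1/96
S = 1/288
C² = P²·S² = 3/154 ; C = +0.139573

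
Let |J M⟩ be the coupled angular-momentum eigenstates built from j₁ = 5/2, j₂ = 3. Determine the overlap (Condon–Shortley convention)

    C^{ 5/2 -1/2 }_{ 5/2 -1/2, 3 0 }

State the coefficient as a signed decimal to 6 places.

triangle: 3!×2!×3!/9! = 72/362880
(j±m)!: 2!×3!×3!×3!×2!×3! = 5184
prefactor² = (2J+1)×Δ×N² = 216/35
  k=1: −1/(1!×2!×2!×2!×0!×1!) = -1/8
  k=2: +1/(2!×1!×1!×1!×1!×2!) = 1/4
  k=3: −1/(3!×0!×0!×0!×2!×3!) = -1/72
Σ = 1/9  ⇒  CG² = 216/35×1/9² = 8/105
CG = +√(8/105) = +0.276026

+√(8/105) ≈ +0.276026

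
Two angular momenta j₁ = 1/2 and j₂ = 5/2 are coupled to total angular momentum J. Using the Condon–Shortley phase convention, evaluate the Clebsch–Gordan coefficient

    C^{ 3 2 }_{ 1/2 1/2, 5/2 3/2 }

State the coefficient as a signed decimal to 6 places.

+0.912871  (= +√(5/6))

j₁+j₂−J=0  J+j₁−j₂=1  J−j₁+j₂=5  j₁+j₂+J+1=7
(j₁±m₁, j₂±m₂, J±M) = (1,0,4,1,5,1)
P² = 480
sum k=0..0:
  [0] +1/24 = 1/24
S = 1/24
C² = P²·S² = 5/6 ; C = +0.912871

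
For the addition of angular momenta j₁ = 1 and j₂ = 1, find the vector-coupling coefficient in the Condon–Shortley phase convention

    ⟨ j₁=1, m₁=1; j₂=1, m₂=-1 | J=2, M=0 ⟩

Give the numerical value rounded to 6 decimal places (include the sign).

j₁+j₂−J=0  J+j₁−j₂=2  J−j₁+j₂=2  j₁+j₂+J+1=5
(j₁±m₁, j₂±m₂, J±M) = (2,0,0,2,2,2)
P² = 8/3
sum k=0..0:
  [0] +1/4 = 1/4
S = 1/4
C² = P²·S² = 1/6 ; C = +0.408248

+0.408248  (= +√(1/6))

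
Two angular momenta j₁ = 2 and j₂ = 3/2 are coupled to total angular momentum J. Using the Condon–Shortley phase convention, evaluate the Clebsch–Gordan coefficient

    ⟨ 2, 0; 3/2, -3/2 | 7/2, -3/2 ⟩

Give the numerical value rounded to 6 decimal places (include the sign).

+0.534522

j₁+j₂−J=0  J+j₁−j₂=4  J−j₁+j₂=3  j₁+j₂+J+1=8
(j₁±m₁, j₂±m₂, J±M) = (2,2,0,3,2,5)
P² = 1152/7
sum k=0..0:
  [0] +1/24 = 1/24
S = 1/24
C² = P²·S² = 2/7 ; C = +0.534522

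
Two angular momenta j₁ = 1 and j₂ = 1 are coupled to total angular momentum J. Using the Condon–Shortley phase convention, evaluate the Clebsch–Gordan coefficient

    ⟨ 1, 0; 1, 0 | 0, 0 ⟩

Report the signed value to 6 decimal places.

-0.577350

triangle: 2!·0!·0!/3! = 2/6
(j±m)!: 1!·1!·1!·1!·0!·0! = 1
prefactor² = (2J+1)·Δ·N² = 1/3
  k=1: −1/(1!·1!·0!·0!·0!·0!) = -1
Σ = -1  ⇒  CG² = 1/3·(-1)² = 1/3
CG = −√(1/3) = -0.577350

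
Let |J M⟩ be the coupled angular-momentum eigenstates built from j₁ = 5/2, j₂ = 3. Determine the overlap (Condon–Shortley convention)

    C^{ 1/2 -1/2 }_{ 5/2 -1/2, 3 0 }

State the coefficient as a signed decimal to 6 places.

−√(1/7) ≈ -0.377964

j₁+j₂−J=5  J+j₁−j₂=0  J−j₁+j₂=1  j₁+j₂+J+1=7
(j₁±m₁, j₂±m₂, J±M) = (2,3,3,3,0,1)
P² = 144/7
sum k=3..3:
  [3] −1/12 = -1/12
S = -1/12
C² = P²·S² = 1/7 ; C = -0.377964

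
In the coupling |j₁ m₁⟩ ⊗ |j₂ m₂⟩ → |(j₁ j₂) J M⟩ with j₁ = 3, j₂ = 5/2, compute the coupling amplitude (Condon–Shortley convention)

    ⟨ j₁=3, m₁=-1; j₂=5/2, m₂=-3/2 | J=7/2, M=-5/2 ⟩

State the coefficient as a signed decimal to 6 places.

-0.398410

j₁+j₂−J=2  J+j₁−j₂=4  J−j₁+j₂=3  j₁+j₂+J+1=10
(j₁±m₁, j₂±m₂, J±M) = (2,4,1,4,1,6)
P² = 18432/35
sum k=0..1:
  [0] +1/96 = 1/96
  [1] −1/36 = -1/36
S = -5/288
C² = P²·S² = 10/63 ; C = -0.398410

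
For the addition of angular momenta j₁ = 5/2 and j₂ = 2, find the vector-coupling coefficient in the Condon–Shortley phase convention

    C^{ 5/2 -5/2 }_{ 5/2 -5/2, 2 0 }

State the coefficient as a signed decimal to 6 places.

√[6·2!3!2!/8! · 0!5!2!2!0!5!] = √(1440/7)
  +(−1)^2/∏(2,0,3,0,0,2)! = 1/24  (running 1/24)
⟨..|..⟩ = √(1440/7)·(1/24) = +0.597614

+√(5/14) ≈ +0.597614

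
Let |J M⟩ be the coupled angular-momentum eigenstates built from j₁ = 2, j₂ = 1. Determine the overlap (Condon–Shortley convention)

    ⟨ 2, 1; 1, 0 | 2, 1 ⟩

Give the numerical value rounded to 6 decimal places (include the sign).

+√(1/6) = +0.408248

triangle: 1!×3!×1!/6! = 6/720
(j±m)!: 3!×1!×1!×1!×3!×1! = 36
prefactor² = (2J+1)×Δ×N² = 3/2
  k=0: +1/(0!×1!×1!×1!×2!×0!) = 1/2
  k=1: −1/(1!×0!×0!×0!×3!×1!) = -1/6
Σ = 1/3  ⇒  CG² = 3/2×1/3² = 1/6
CG = +√(1/6) = +0.408248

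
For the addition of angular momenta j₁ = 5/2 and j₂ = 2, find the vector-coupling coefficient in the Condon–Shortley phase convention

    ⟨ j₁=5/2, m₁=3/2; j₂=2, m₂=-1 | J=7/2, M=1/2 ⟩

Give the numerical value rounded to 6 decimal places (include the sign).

+√(121/315) = +0.619780

√[8·1!4!3!/9! · 4!1!1!3!4!3!] = √(2304/35)
  +(−1)^0/∏(0,1,1,1,3,2)! = 1/12  (running 1/12)
  +(−1)^1/∏(1,0,0,0,4,3)! = -1/144  (running 11/144)
⟨..|..⟩ = √(2304/35)·(11/144) = +0.619780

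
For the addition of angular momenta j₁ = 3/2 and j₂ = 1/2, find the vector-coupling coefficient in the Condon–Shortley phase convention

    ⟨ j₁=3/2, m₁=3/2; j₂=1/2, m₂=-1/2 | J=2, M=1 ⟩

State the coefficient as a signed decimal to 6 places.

+√(1/4) ≈ +0.500000

triangle: 0!×3!×1!/5! = 6/120
(j±m)!: 3!×0!×0!×1!×3!×1! = 36
prefactor² = (2J+1)×Δ×N² = 9
  k=0: +1/(0!×0!×0!×0!×3!×1!) = 1/6
Σ = 1/6  ⇒  CG² = 9×1/6² = 1/4
CG = +√(1/4) = +0.500000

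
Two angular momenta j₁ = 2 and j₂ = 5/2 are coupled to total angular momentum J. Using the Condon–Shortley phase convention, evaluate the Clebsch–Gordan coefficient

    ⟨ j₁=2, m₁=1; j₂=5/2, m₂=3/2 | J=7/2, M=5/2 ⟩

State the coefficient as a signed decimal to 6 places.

-0.125988

√[8·1!3!4!/9! · 3!1!4!1!6!1!] = √(2304/7)
  +(−1)^0/∏(0,1,1,4,2,0)! = 1/48  (running 1/48)
  +(−1)^1/∏(1,0,0,3,3,1)! = -1/36  (running -1/144)
⟨..|..⟩ = √(2304/7)·(-1/144) = -0.125988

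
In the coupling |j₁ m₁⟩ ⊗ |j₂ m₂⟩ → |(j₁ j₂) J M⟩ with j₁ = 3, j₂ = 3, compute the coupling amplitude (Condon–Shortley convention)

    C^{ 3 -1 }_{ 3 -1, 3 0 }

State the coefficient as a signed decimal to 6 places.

+0.408248

√[7·3!3!3!/10! · 2!4!3!3!2!4!] = √(864/25)
  +(−1)^1/∏(1,2,3,2,0,1)! = -1/24  (running -1/24)
  +(−1)^2/∏(2,1,2,1,1,2)! = 1/8  (running 1/12)
  +(−1)^3/∏(3,0,1,0,2,3)! = -1/72  (running 5/72)
⟨..|..⟩ = √(864/25)·(5/72) = +0.408248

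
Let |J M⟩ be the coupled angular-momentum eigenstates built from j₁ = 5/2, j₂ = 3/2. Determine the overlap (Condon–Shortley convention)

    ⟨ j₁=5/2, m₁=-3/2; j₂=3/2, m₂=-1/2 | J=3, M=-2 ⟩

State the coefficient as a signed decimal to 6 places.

−√(1/12) ≈ -0.288675

√[7·1!4!2!/8! · 1!4!1!2!1!5!] = √(48)
  +(−1)^0/∏(0,1,4,1,0,1)! = 1/24  (running 1/24)
  +(−1)^1/∏(1,0,3,0,1,2)! = -1/12  (running -1/24)
⟨..|..⟩ = √(48)·(-1/24) = -0.288675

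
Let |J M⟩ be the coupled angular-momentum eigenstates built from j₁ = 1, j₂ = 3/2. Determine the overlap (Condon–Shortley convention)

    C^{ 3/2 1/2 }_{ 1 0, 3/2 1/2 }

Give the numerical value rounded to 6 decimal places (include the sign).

√[4·1!1!2!/5! · 1!1!2!1!2!1!] = √(4/15)
  +(−1)^0/∏(0,1,1,2,0,0)! = 1/2  (running 1/2)
  +(−1)^1/∏(1,0,0,1,1,1)! = -1  (running -1/2)
⟨..|..⟩ = √(4/15)·(-1/2) = -0.258199

−√(1/15) = -0.258199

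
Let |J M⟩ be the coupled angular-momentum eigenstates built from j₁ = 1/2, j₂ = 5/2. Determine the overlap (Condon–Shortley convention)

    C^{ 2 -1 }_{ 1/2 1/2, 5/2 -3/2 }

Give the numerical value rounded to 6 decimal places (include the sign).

+√(2/3) = +0.816497

triangle: 1!·0!·4!/6! = 24/720
(j±m)!: 1!·0!·1!·4!·1!·3! = 144
prefactor² = (2J+1)·Δ·N² = 24
  k=0: +1/(0!·1!·0!·1!·0!·3!) = 1/6
Σ = 1/6  ⇒  CG² = 24·1/6² = 2/3
CG = +√(2/3) = +0.816497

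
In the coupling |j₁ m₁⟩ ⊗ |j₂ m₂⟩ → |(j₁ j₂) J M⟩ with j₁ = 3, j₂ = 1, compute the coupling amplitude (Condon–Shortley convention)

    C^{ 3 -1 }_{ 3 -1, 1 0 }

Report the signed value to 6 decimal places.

−√(1/12) ≈ -0.288675

j₁+j₂−J=1  J+j₁−j₂=5  J−j₁+j₂=1  j₁+j₂+J+1=8
(j₁±m₁, j₂±m₂, J±M) = (2,4,1,1,2,4)
P² = 48
sum k=0..1:
  [0] +1/24 = 1/24
  [1] −1/12 = -1/12
S = -1/24
C² = P²·S² = 1/12 ; C = -0.288675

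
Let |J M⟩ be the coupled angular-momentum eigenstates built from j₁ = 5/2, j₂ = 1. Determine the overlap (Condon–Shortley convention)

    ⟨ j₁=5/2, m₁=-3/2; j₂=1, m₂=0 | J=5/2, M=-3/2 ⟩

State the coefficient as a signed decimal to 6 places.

triangle: 1!×4!×1!/7! = 24/5040
(j±m)!: 1!×4!×1!×1!×1!×4! = 576
prefactor² = (2J+1)×Δ×N² = 576/35
  k=0: +1/(0!×1!×4!×1!×0!×0!) = 1/24
  k=1: −1/(1!×0!×3!×0!×1!×1!) = -1/6
Σ = -1/8  ⇒  CG² = 576/35×(-1/8)² = 9/35
CG = −√(9/35) = -0.507093

−√(9/35) ≈ -0.507093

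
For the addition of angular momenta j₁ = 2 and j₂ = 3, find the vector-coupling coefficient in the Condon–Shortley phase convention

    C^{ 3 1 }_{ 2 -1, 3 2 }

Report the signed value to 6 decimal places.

+0.500000  (= +√(1/4))

√[7·2!2!4!/9! · 1!3!5!1!4!2!] = √(64)
  +(−1)^1/∏(1,1,2,4,0,0)! = -1/48  (running -1/48)
  +(−1)^2/∏(2,0,1,3,1,1)! = 1/12  (running 1/16)
⟨..|..⟩ = √(64)·(1/16) = +0.500000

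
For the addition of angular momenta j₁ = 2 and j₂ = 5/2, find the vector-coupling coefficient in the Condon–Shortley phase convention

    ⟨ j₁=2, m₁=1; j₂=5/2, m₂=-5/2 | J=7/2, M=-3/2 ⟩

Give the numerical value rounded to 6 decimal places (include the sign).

+0.487950  (= +√(5/21))

triangle: 1!·3!·4!/9! = 144/362880
(j±m)!: 3!·1!·0!·5!·2!·5! = 172800
prefactor² = (2J+1)·Δ·N² = 3840/7
  k=0: +1/(0!·1!·1!·0!·2!·4!) = 1/48
Σ = 1/48  ⇒  CG² = 3840/7·1/48² = 5/21
CG = +√(5/21) = +0.487950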